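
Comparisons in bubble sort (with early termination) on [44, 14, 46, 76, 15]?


Algorithm: bubble sort (with early termination)
Input: [44, 14, 46, 76, 15]
Sorted: [14, 15, 44, 46, 76]

10


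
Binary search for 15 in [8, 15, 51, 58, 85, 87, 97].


Step 1: lo=0, hi=6, mid=3, val=58
Step 2: lo=0, hi=2, mid=1, val=15

Found at index 1


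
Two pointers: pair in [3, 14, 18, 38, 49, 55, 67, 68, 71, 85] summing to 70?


lo=0(3)+hi=9(85)=88
lo=0(3)+hi=8(71)=74
lo=0(3)+hi=7(68)=71
lo=0(3)+hi=6(67)=70

Yes: 3+67=70


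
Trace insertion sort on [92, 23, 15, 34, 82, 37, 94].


Initial: [92, 23, 15, 34, 82, 37, 94]
Insert 23: [23, 92, 15, 34, 82, 37, 94]
Insert 15: [15, 23, 92, 34, 82, 37, 94]
Insert 34: [15, 23, 34, 92, 82, 37, 94]
Insert 82: [15, 23, 34, 82, 92, 37, 94]
Insert 37: [15, 23, 34, 37, 82, 92, 94]
Insert 94: [15, 23, 34, 37, 82, 92, 94]

Sorted: [15, 23, 34, 37, 82, 92, 94]


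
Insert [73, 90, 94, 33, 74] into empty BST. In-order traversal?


Insert 73: root
Insert 90: R from 73
Insert 94: R from 73 -> R from 90
Insert 33: L from 73
Insert 74: R from 73 -> L from 90

In-order: [33, 73, 74, 90, 94]


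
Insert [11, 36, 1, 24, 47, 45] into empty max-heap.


Insert 11: [11]
Insert 36: [36, 11]
Insert 1: [36, 11, 1]
Insert 24: [36, 24, 1, 11]
Insert 47: [47, 36, 1, 11, 24]
Insert 45: [47, 36, 45, 11, 24, 1]

Final heap: [47, 36, 45, 11, 24, 1]


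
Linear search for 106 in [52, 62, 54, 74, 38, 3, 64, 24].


i=0: 52!=106
i=1: 62!=106
i=2: 54!=106
i=3: 74!=106
i=4: 38!=106
i=5: 3!=106
i=6: 64!=106
i=7: 24!=106

Not found, 8 comps


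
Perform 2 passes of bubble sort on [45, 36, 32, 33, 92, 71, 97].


Initial: [45, 36, 32, 33, 92, 71, 97]
Pass 1: [36, 32, 33, 45, 71, 92, 97] (4 swaps)
Pass 2: [32, 33, 36, 45, 71, 92, 97] (2 swaps)

After 2 passes: [32, 33, 36, 45, 71, 92, 97]


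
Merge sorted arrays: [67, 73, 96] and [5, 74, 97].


Take 5 from B
Take 67 from A
Take 73 from A
Take 74 from B
Take 96 from A

Merged: [5, 67, 73, 74, 96, 97]


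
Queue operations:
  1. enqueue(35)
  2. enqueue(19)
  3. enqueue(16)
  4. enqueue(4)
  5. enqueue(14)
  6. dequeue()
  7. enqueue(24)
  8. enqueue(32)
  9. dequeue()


enqueue(35) -> [35]
enqueue(19) -> [35, 19]
enqueue(16) -> [35, 19, 16]
enqueue(4) -> [35, 19, 16, 4]
enqueue(14) -> [35, 19, 16, 4, 14]
dequeue()->35, [19, 16, 4, 14]
enqueue(24) -> [19, 16, 4, 14, 24]
enqueue(32) -> [19, 16, 4, 14, 24, 32]
dequeue()->19, [16, 4, 14, 24, 32]

Final queue: [16, 4, 14, 24, 32]


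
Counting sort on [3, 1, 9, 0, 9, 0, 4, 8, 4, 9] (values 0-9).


Input: [3, 1, 9, 0, 9, 0, 4, 8, 4, 9]
Counts: [2, 1, 0, 1, 2, 0, 0, 0, 1, 3]

Sorted: [0, 0, 1, 3, 4, 4, 8, 9, 9, 9]


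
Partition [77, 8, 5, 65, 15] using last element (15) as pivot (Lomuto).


Pivot: 15
  8 <= 15: swap -> [8, 77, 5, 65, 15]
  5 <= 15: swap -> [8, 5, 77, 65, 15]
Place pivot at 2: [8, 5, 15, 65, 77]

Partitioned: [8, 5, 15, 65, 77]


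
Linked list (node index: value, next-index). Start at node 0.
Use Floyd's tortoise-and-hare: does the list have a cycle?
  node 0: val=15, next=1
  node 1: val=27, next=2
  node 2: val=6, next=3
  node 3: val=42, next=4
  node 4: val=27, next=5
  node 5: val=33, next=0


Floyd's tortoise (slow, +1) and hare (fast, +2):
  init: slow=0, fast=0
  step 1: slow=1, fast=2
  step 2: slow=2, fast=4
  step 3: slow=3, fast=0
  step 4: slow=4, fast=2
  step 5: slow=5, fast=4
  step 6: slow=0, fast=0
  slow == fast at node 0: cycle detected

Cycle: yes


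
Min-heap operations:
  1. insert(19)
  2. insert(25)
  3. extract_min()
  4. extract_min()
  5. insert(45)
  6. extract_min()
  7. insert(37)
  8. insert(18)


insert(19) -> [19]
insert(25) -> [19, 25]
extract_min()->19, [25]
extract_min()->25, []
insert(45) -> [45]
extract_min()->45, []
insert(37) -> [37]
insert(18) -> [18, 37]

Final heap: [18, 37]


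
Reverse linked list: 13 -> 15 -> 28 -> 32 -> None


Step 1: curr=13, set curr.next=prev(None) | reversed so far: 13
Step 2: curr=15, set curr.next=prev(13) | reversed so far: 15 -> 13
Step 3: curr=28, set curr.next=prev(15) | reversed so far: 28 -> 15 -> 13
Step 4: curr=32, set curr.next=prev(28) | reversed so far: 32 -> 28 -> 15 -> 13

32 -> 28 -> 15 -> 13 -> None


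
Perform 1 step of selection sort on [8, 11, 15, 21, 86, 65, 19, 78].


Initial: [8, 11, 15, 21, 86, 65, 19, 78]
Step 1: min=8 at 0
  Swap: [8, 11, 15, 21, 86, 65, 19, 78]

After 1 step: [8, 11, 15, 21, 86, 65, 19, 78]


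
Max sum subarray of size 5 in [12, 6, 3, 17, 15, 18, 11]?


[0:5]: 53
[1:6]: 59
[2:7]: 64

Max: 64 at [2:7]


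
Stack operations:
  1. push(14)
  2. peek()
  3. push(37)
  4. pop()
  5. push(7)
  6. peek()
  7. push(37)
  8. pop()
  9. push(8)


push(14) -> [14]
peek()->14
push(37) -> [14, 37]
pop()->37, [14]
push(7) -> [14, 7]
peek()->7
push(37) -> [14, 7, 37]
pop()->37, [14, 7]
push(8) -> [14, 7, 8]

Final stack: [14, 7, 8]


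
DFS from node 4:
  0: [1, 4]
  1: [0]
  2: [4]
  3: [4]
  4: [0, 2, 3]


Visit 4, push [3, 2, 0]
Visit 0, push [1]
Visit 1, push []
Visit 2, push []
Visit 3, push []

DFS order: [4, 0, 1, 2, 3]


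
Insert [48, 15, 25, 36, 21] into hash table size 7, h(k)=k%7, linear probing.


Insert 48: h=6 -> slot 6
Insert 15: h=1 -> slot 1
Insert 25: h=4 -> slot 4
Insert 36: h=1, 1 probes -> slot 2
Insert 21: h=0 -> slot 0

Table: [21, 15, 36, None, 25, None, 48]


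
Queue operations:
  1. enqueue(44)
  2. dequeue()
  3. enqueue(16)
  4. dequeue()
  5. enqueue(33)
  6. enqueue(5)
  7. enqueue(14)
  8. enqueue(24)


enqueue(44) -> [44]
dequeue()->44, []
enqueue(16) -> [16]
dequeue()->16, []
enqueue(33) -> [33]
enqueue(5) -> [33, 5]
enqueue(14) -> [33, 5, 14]
enqueue(24) -> [33, 5, 14, 24]

Final queue: [33, 5, 14, 24]


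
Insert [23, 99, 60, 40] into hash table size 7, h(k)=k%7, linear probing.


Insert 23: h=2 -> slot 2
Insert 99: h=1 -> slot 1
Insert 60: h=4 -> slot 4
Insert 40: h=5 -> slot 5

Table: [None, 99, 23, None, 60, 40, None]


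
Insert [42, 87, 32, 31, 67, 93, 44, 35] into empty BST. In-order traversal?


Insert 42: root
Insert 87: R from 42
Insert 32: L from 42
Insert 31: L from 42 -> L from 32
Insert 67: R from 42 -> L from 87
Insert 93: R from 42 -> R from 87
Insert 44: R from 42 -> L from 87 -> L from 67
Insert 35: L from 42 -> R from 32

In-order: [31, 32, 35, 42, 44, 67, 87, 93]


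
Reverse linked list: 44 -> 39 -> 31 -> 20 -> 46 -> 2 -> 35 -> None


Step 1: curr=44, set curr.next=prev(None) | reversed so far: 44
Step 2: curr=39, set curr.next=prev(44) | reversed so far: 39 -> 44
Step 3: curr=31, set curr.next=prev(39) | reversed so far: 31 -> 39 -> 44
Step 4: curr=20, set curr.next=prev(31) | reversed so far: 20 -> 31 -> 39 -> 44
Step 5: curr=46, set curr.next=prev(20) | reversed so far: 46 -> 20 -> 31 -> 39 -> 44
Step 6: curr=2, set curr.next=prev(46) | reversed so far: 2 -> 46 -> 20 -> 31 -> 39 -> 44
Step 7: curr=35, set curr.next=prev(2) | reversed so far: 35 -> 2 -> 46 -> 20 -> 31 -> 39 -> 44

35 -> 2 -> 46 -> 20 -> 31 -> 39 -> 44 -> None


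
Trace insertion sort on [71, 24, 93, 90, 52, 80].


Initial: [71, 24, 93, 90, 52, 80]
Insert 24: [24, 71, 93, 90, 52, 80]
Insert 93: [24, 71, 93, 90, 52, 80]
Insert 90: [24, 71, 90, 93, 52, 80]
Insert 52: [24, 52, 71, 90, 93, 80]
Insert 80: [24, 52, 71, 80, 90, 93]

Sorted: [24, 52, 71, 80, 90, 93]


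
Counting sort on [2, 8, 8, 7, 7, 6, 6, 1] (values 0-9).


Input: [2, 8, 8, 7, 7, 6, 6, 1]
Counts: [0, 1, 1, 0, 0, 0, 2, 2, 2, 0]

Sorted: [1, 2, 6, 6, 7, 7, 8, 8]


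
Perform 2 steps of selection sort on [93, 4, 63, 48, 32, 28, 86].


Initial: [93, 4, 63, 48, 32, 28, 86]
Step 1: min=4 at 1
  Swap: [4, 93, 63, 48, 32, 28, 86]
Step 2: min=28 at 5
  Swap: [4, 28, 63, 48, 32, 93, 86]

After 2 steps: [4, 28, 63, 48, 32, 93, 86]


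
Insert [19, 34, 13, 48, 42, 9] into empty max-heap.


Insert 19: [19]
Insert 34: [34, 19]
Insert 13: [34, 19, 13]
Insert 48: [48, 34, 13, 19]
Insert 42: [48, 42, 13, 19, 34]
Insert 9: [48, 42, 13, 19, 34, 9]

Final heap: [48, 42, 13, 19, 34, 9]


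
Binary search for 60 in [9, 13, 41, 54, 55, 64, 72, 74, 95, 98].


Step 1: lo=0, hi=9, mid=4, val=55
Step 2: lo=5, hi=9, mid=7, val=74
Step 3: lo=5, hi=6, mid=5, val=64

Not found


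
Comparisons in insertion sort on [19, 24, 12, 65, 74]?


Algorithm: insertion sort
Input: [19, 24, 12, 65, 74]
Sorted: [12, 19, 24, 65, 74]

5


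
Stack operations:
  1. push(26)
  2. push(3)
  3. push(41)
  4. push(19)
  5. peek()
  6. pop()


push(26) -> [26]
push(3) -> [26, 3]
push(41) -> [26, 3, 41]
push(19) -> [26, 3, 41, 19]
peek()->19
pop()->19, [26, 3, 41]

Final stack: [26, 3, 41]


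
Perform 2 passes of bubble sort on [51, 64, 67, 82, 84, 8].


Initial: [51, 64, 67, 82, 84, 8]
Pass 1: [51, 64, 67, 82, 8, 84] (1 swaps)
Pass 2: [51, 64, 67, 8, 82, 84] (1 swaps)

After 2 passes: [51, 64, 67, 8, 82, 84]


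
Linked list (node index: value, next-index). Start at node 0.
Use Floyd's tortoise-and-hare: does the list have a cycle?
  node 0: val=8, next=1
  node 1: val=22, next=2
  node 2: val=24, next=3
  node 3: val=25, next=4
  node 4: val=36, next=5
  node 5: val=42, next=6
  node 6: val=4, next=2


Floyd's tortoise (slow, +1) and hare (fast, +2):
  init: slow=0, fast=0
  step 1: slow=1, fast=2
  step 2: slow=2, fast=4
  step 3: slow=3, fast=6
  step 4: slow=4, fast=3
  step 5: slow=5, fast=5
  slow == fast at node 5: cycle detected

Cycle: yes


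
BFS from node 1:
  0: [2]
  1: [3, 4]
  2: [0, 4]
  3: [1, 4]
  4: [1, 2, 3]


Visit 1, enqueue [3, 4]
Visit 3, enqueue []
Visit 4, enqueue [2]
Visit 2, enqueue [0]
Visit 0, enqueue []

BFS order: [1, 3, 4, 2, 0]


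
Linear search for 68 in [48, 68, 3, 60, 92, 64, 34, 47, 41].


i=0: 48!=68
i=1: 68==68 found!

Found at 1, 2 comps


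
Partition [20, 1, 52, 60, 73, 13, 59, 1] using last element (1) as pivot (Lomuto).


Pivot: 1
  1 <= 1: swap -> [1, 20, 52, 60, 73, 13, 59, 1]
Place pivot at 1: [1, 1, 52, 60, 73, 13, 59, 20]

Partitioned: [1, 1, 52, 60, 73, 13, 59, 20]


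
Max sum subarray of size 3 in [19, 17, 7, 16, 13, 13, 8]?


[0:3]: 43
[1:4]: 40
[2:5]: 36
[3:6]: 42
[4:7]: 34

Max: 43 at [0:3]


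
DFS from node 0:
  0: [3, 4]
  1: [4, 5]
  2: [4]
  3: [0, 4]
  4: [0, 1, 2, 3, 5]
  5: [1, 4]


Visit 0, push [4, 3]
Visit 3, push [4]
Visit 4, push [5, 2, 1]
Visit 1, push [5]
Visit 5, push []
Visit 2, push []

DFS order: [0, 3, 4, 1, 5, 2]


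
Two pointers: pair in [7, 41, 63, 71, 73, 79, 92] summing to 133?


lo=0(7)+hi=6(92)=99
lo=1(41)+hi=6(92)=133

Yes: 41+92=133


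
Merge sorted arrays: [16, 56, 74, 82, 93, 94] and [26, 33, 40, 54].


Take 16 from A
Take 26 from B
Take 33 from B
Take 40 from B
Take 54 from B

Merged: [16, 26, 33, 40, 54, 56, 74, 82, 93, 94]


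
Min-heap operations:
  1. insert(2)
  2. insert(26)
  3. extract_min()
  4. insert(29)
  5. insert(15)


insert(2) -> [2]
insert(26) -> [2, 26]
extract_min()->2, [26]
insert(29) -> [26, 29]
insert(15) -> [15, 29, 26]

Final heap: [15, 29, 26]


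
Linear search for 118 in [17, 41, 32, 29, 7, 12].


i=0: 17!=118
i=1: 41!=118
i=2: 32!=118
i=3: 29!=118
i=4: 7!=118
i=5: 12!=118

Not found, 6 comps


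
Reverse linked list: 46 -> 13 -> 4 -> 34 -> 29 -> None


Step 1: curr=46, set curr.next=prev(None) | reversed so far: 46
Step 2: curr=13, set curr.next=prev(46) | reversed so far: 13 -> 46
Step 3: curr=4, set curr.next=prev(13) | reversed so far: 4 -> 13 -> 46
Step 4: curr=34, set curr.next=prev(4) | reversed so far: 34 -> 4 -> 13 -> 46
Step 5: curr=29, set curr.next=prev(34) | reversed so far: 29 -> 34 -> 4 -> 13 -> 46

29 -> 34 -> 4 -> 13 -> 46 -> None


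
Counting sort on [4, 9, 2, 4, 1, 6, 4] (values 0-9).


Input: [4, 9, 2, 4, 1, 6, 4]
Counts: [0, 1, 1, 0, 3, 0, 1, 0, 0, 1]

Sorted: [1, 2, 4, 4, 4, 6, 9]


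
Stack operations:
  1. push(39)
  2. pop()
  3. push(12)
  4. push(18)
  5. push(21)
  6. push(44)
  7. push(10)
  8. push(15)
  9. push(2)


push(39) -> [39]
pop()->39, []
push(12) -> [12]
push(18) -> [12, 18]
push(21) -> [12, 18, 21]
push(44) -> [12, 18, 21, 44]
push(10) -> [12, 18, 21, 44, 10]
push(15) -> [12, 18, 21, 44, 10, 15]
push(2) -> [12, 18, 21, 44, 10, 15, 2]

Final stack: [12, 18, 21, 44, 10, 15, 2]


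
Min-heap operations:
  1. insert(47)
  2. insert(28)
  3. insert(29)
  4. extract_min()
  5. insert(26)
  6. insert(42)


insert(47) -> [47]
insert(28) -> [28, 47]
insert(29) -> [28, 47, 29]
extract_min()->28, [29, 47]
insert(26) -> [26, 47, 29]
insert(42) -> [26, 42, 29, 47]

Final heap: [26, 42, 29, 47]


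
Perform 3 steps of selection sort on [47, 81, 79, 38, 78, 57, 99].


Initial: [47, 81, 79, 38, 78, 57, 99]
Step 1: min=38 at 3
  Swap: [38, 81, 79, 47, 78, 57, 99]
Step 2: min=47 at 3
  Swap: [38, 47, 79, 81, 78, 57, 99]
Step 3: min=57 at 5
  Swap: [38, 47, 57, 81, 78, 79, 99]

After 3 steps: [38, 47, 57, 81, 78, 79, 99]


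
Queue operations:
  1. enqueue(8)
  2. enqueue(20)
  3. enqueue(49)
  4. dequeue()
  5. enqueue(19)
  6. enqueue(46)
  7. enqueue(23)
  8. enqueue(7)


enqueue(8) -> [8]
enqueue(20) -> [8, 20]
enqueue(49) -> [8, 20, 49]
dequeue()->8, [20, 49]
enqueue(19) -> [20, 49, 19]
enqueue(46) -> [20, 49, 19, 46]
enqueue(23) -> [20, 49, 19, 46, 23]
enqueue(7) -> [20, 49, 19, 46, 23, 7]

Final queue: [20, 49, 19, 46, 23, 7]


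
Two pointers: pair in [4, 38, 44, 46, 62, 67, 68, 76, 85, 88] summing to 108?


lo=0(4)+hi=9(88)=92
lo=1(38)+hi=9(88)=126
lo=1(38)+hi=8(85)=123
lo=1(38)+hi=7(76)=114
lo=1(38)+hi=6(68)=106
lo=2(44)+hi=6(68)=112
lo=2(44)+hi=5(67)=111
lo=2(44)+hi=4(62)=106
lo=3(46)+hi=4(62)=108

Yes: 46+62=108


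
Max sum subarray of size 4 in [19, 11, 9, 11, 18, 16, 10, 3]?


[0:4]: 50
[1:5]: 49
[2:6]: 54
[3:7]: 55
[4:8]: 47

Max: 55 at [3:7]


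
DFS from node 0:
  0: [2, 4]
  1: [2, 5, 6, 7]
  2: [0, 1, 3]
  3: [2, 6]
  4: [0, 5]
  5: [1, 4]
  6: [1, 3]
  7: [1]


Visit 0, push [4, 2]
Visit 2, push [3, 1]
Visit 1, push [7, 6, 5]
Visit 5, push [4]
Visit 4, push []
Visit 6, push [3]
Visit 3, push []
Visit 7, push []

DFS order: [0, 2, 1, 5, 4, 6, 3, 7]


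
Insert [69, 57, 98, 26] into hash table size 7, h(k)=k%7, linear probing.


Insert 69: h=6 -> slot 6
Insert 57: h=1 -> slot 1
Insert 98: h=0 -> slot 0
Insert 26: h=5 -> slot 5

Table: [98, 57, None, None, None, 26, 69]


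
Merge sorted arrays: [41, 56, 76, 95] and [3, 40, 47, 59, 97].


Take 3 from B
Take 40 from B
Take 41 from A
Take 47 from B
Take 56 from A
Take 59 from B
Take 76 from A
Take 95 from A

Merged: [3, 40, 41, 47, 56, 59, 76, 95, 97]


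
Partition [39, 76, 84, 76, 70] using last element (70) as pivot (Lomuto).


Pivot: 70
  39 <= 70: advance i (no swap)
Place pivot at 1: [39, 70, 84, 76, 76]

Partitioned: [39, 70, 84, 76, 76]


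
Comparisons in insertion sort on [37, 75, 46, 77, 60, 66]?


Algorithm: insertion sort
Input: [37, 75, 46, 77, 60, 66]
Sorted: [37, 46, 60, 66, 75, 77]

10


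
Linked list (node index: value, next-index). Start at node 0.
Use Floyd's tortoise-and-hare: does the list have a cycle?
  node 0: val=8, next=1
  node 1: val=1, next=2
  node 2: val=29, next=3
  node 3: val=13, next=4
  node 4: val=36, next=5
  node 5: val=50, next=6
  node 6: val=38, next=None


Floyd's tortoise (slow, +1) and hare (fast, +2):
  init: slow=0, fast=0
  step 1: slow=1, fast=2
  step 2: slow=2, fast=4
  step 3: slow=3, fast=6
  step 4: fast -> None, no cycle

Cycle: no


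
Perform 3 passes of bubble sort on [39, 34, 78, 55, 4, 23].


Initial: [39, 34, 78, 55, 4, 23]
Pass 1: [34, 39, 55, 4, 23, 78] (4 swaps)
Pass 2: [34, 39, 4, 23, 55, 78] (2 swaps)
Pass 3: [34, 4, 23, 39, 55, 78] (2 swaps)

After 3 passes: [34, 4, 23, 39, 55, 78]


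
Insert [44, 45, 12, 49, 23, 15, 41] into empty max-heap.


Insert 44: [44]
Insert 45: [45, 44]
Insert 12: [45, 44, 12]
Insert 49: [49, 45, 12, 44]
Insert 23: [49, 45, 12, 44, 23]
Insert 15: [49, 45, 15, 44, 23, 12]
Insert 41: [49, 45, 41, 44, 23, 12, 15]

Final heap: [49, 45, 41, 44, 23, 12, 15]


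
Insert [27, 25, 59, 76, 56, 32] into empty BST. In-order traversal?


Insert 27: root
Insert 25: L from 27
Insert 59: R from 27
Insert 76: R from 27 -> R from 59
Insert 56: R from 27 -> L from 59
Insert 32: R from 27 -> L from 59 -> L from 56

In-order: [25, 27, 32, 56, 59, 76]


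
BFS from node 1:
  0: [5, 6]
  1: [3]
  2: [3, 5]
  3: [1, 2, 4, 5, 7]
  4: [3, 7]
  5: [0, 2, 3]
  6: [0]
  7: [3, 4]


Visit 1, enqueue [3]
Visit 3, enqueue [2, 4, 5, 7]
Visit 2, enqueue []
Visit 4, enqueue []
Visit 5, enqueue [0]
Visit 7, enqueue []
Visit 0, enqueue [6]
Visit 6, enqueue []

BFS order: [1, 3, 2, 4, 5, 7, 0, 6]


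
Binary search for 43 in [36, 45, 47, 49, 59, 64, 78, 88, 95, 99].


Step 1: lo=0, hi=9, mid=4, val=59
Step 2: lo=0, hi=3, mid=1, val=45
Step 3: lo=0, hi=0, mid=0, val=36

Not found


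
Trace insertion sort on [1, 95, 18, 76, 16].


Initial: [1, 95, 18, 76, 16]
Insert 95: [1, 95, 18, 76, 16]
Insert 18: [1, 18, 95, 76, 16]
Insert 76: [1, 18, 76, 95, 16]
Insert 16: [1, 16, 18, 76, 95]

Sorted: [1, 16, 18, 76, 95]


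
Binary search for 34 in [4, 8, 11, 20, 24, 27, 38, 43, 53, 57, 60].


Step 1: lo=0, hi=10, mid=5, val=27
Step 2: lo=6, hi=10, mid=8, val=53
Step 3: lo=6, hi=7, mid=6, val=38

Not found


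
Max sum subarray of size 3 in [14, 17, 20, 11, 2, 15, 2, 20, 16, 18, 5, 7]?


[0:3]: 51
[1:4]: 48
[2:5]: 33
[3:6]: 28
[4:7]: 19
[5:8]: 37
[6:9]: 38
[7:10]: 54
[8:11]: 39
[9:12]: 30

Max: 54 at [7:10]


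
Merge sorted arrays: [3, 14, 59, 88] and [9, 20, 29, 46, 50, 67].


Take 3 from A
Take 9 from B
Take 14 from A
Take 20 from B
Take 29 from B
Take 46 from B
Take 50 from B
Take 59 from A
Take 67 from B

Merged: [3, 9, 14, 20, 29, 46, 50, 59, 67, 88]


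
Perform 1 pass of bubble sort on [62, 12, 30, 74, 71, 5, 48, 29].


Initial: [62, 12, 30, 74, 71, 5, 48, 29]
Pass 1: [12, 30, 62, 71, 5, 48, 29, 74] (6 swaps)

After 1 pass: [12, 30, 62, 71, 5, 48, 29, 74]


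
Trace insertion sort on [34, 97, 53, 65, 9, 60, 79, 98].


Initial: [34, 97, 53, 65, 9, 60, 79, 98]
Insert 97: [34, 97, 53, 65, 9, 60, 79, 98]
Insert 53: [34, 53, 97, 65, 9, 60, 79, 98]
Insert 65: [34, 53, 65, 97, 9, 60, 79, 98]
Insert 9: [9, 34, 53, 65, 97, 60, 79, 98]
Insert 60: [9, 34, 53, 60, 65, 97, 79, 98]
Insert 79: [9, 34, 53, 60, 65, 79, 97, 98]
Insert 98: [9, 34, 53, 60, 65, 79, 97, 98]

Sorted: [9, 34, 53, 60, 65, 79, 97, 98]


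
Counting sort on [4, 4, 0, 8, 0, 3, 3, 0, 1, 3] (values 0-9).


Input: [4, 4, 0, 8, 0, 3, 3, 0, 1, 3]
Counts: [3, 1, 0, 3, 2, 0, 0, 0, 1, 0]

Sorted: [0, 0, 0, 1, 3, 3, 3, 4, 4, 8]


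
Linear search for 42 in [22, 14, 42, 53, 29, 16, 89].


i=0: 22!=42
i=1: 14!=42
i=2: 42==42 found!

Found at 2, 3 comps


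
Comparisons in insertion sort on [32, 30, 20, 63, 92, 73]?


Algorithm: insertion sort
Input: [32, 30, 20, 63, 92, 73]
Sorted: [20, 30, 32, 63, 73, 92]

7


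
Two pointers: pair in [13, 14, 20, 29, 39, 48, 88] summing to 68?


lo=0(13)+hi=6(88)=101
lo=0(13)+hi=5(48)=61
lo=1(14)+hi=5(48)=62
lo=2(20)+hi=5(48)=68

Yes: 20+48=68


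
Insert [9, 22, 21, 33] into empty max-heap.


Insert 9: [9]
Insert 22: [22, 9]
Insert 21: [22, 9, 21]
Insert 33: [33, 22, 21, 9]

Final heap: [33, 22, 21, 9]


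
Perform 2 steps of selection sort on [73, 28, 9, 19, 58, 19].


Initial: [73, 28, 9, 19, 58, 19]
Step 1: min=9 at 2
  Swap: [9, 28, 73, 19, 58, 19]
Step 2: min=19 at 3
  Swap: [9, 19, 73, 28, 58, 19]

After 2 steps: [9, 19, 73, 28, 58, 19]


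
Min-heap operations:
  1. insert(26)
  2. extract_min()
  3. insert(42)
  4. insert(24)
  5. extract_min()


insert(26) -> [26]
extract_min()->26, []
insert(42) -> [42]
insert(24) -> [24, 42]
extract_min()->24, [42]

Final heap: [42]


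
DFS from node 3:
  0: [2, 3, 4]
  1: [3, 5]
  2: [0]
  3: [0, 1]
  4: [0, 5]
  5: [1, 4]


Visit 3, push [1, 0]
Visit 0, push [4, 2]
Visit 2, push []
Visit 4, push [5]
Visit 5, push [1]
Visit 1, push []

DFS order: [3, 0, 2, 4, 5, 1]


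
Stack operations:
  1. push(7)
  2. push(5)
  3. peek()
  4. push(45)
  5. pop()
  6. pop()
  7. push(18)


push(7) -> [7]
push(5) -> [7, 5]
peek()->5
push(45) -> [7, 5, 45]
pop()->45, [7, 5]
pop()->5, [7]
push(18) -> [7, 18]

Final stack: [7, 18]


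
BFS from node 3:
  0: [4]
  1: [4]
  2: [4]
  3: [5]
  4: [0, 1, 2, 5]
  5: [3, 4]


Visit 3, enqueue [5]
Visit 5, enqueue [4]
Visit 4, enqueue [0, 1, 2]
Visit 0, enqueue []
Visit 1, enqueue []
Visit 2, enqueue []

BFS order: [3, 5, 4, 0, 1, 2]


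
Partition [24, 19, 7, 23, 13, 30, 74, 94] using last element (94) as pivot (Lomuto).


Pivot: 94
  24 <= 94: advance i (no swap)
  19 <= 94: advance i (no swap)
  7 <= 94: advance i (no swap)
  23 <= 94: advance i (no swap)
  13 <= 94: advance i (no swap)
  30 <= 94: advance i (no swap)
  74 <= 94: advance i (no swap)
Place pivot at 7: [24, 19, 7, 23, 13, 30, 74, 94]

Partitioned: [24, 19, 7, 23, 13, 30, 74, 94]


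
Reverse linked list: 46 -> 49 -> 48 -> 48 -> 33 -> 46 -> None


Step 1: curr=46, set curr.next=prev(None) | reversed so far: 46
Step 2: curr=49, set curr.next=prev(46) | reversed so far: 49 -> 46
Step 3: curr=48, set curr.next=prev(49) | reversed so far: 48 -> 49 -> 46
Step 4: curr=48, set curr.next=prev(48) | reversed so far: 48 -> 48 -> 49 -> 46
Step 5: curr=33, set curr.next=prev(48) | reversed so far: 33 -> 48 -> 48 -> 49 -> 46
Step 6: curr=46, set curr.next=prev(33) | reversed so far: 46 -> 33 -> 48 -> 48 -> 49 -> 46

46 -> 33 -> 48 -> 48 -> 49 -> 46 -> None


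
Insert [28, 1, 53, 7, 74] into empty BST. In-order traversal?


Insert 28: root
Insert 1: L from 28
Insert 53: R from 28
Insert 7: L from 28 -> R from 1
Insert 74: R from 28 -> R from 53

In-order: [1, 7, 28, 53, 74]


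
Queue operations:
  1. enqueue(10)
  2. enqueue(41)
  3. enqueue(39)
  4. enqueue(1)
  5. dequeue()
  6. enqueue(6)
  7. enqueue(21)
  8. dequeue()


enqueue(10) -> [10]
enqueue(41) -> [10, 41]
enqueue(39) -> [10, 41, 39]
enqueue(1) -> [10, 41, 39, 1]
dequeue()->10, [41, 39, 1]
enqueue(6) -> [41, 39, 1, 6]
enqueue(21) -> [41, 39, 1, 6, 21]
dequeue()->41, [39, 1, 6, 21]

Final queue: [39, 1, 6, 21]


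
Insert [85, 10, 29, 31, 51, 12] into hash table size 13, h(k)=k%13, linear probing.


Insert 85: h=7 -> slot 7
Insert 10: h=10 -> slot 10
Insert 29: h=3 -> slot 3
Insert 31: h=5 -> slot 5
Insert 51: h=12 -> slot 12
Insert 12: h=12, 1 probes -> slot 0

Table: [12, None, None, 29, None, 31, None, 85, None, None, 10, None, 51]


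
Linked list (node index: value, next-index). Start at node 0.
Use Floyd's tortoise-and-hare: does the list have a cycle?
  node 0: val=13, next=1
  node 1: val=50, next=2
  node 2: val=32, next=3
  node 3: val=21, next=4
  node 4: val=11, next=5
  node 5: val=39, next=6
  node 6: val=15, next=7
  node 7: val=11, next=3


Floyd's tortoise (slow, +1) and hare (fast, +2):
  init: slow=0, fast=0
  step 1: slow=1, fast=2
  step 2: slow=2, fast=4
  step 3: slow=3, fast=6
  step 4: slow=4, fast=3
  step 5: slow=5, fast=5
  slow == fast at node 5: cycle detected

Cycle: yes


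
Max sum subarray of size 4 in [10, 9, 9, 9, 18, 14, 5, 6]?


[0:4]: 37
[1:5]: 45
[2:6]: 50
[3:7]: 46
[4:8]: 43

Max: 50 at [2:6]


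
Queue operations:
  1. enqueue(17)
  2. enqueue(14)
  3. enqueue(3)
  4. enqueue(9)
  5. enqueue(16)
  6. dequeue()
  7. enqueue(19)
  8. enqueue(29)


enqueue(17) -> [17]
enqueue(14) -> [17, 14]
enqueue(3) -> [17, 14, 3]
enqueue(9) -> [17, 14, 3, 9]
enqueue(16) -> [17, 14, 3, 9, 16]
dequeue()->17, [14, 3, 9, 16]
enqueue(19) -> [14, 3, 9, 16, 19]
enqueue(29) -> [14, 3, 9, 16, 19, 29]

Final queue: [14, 3, 9, 16, 19, 29]


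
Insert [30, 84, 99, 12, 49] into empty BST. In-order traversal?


Insert 30: root
Insert 84: R from 30
Insert 99: R from 30 -> R from 84
Insert 12: L from 30
Insert 49: R from 30 -> L from 84

In-order: [12, 30, 49, 84, 99]


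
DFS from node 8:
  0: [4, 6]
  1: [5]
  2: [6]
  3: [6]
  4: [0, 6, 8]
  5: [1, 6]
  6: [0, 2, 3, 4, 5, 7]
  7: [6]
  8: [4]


Visit 8, push [4]
Visit 4, push [6, 0]
Visit 0, push [6]
Visit 6, push [7, 5, 3, 2]
Visit 2, push []
Visit 3, push []
Visit 5, push [1]
Visit 1, push []
Visit 7, push []

DFS order: [8, 4, 0, 6, 2, 3, 5, 1, 7]


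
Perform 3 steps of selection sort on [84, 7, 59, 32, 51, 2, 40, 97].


Initial: [84, 7, 59, 32, 51, 2, 40, 97]
Step 1: min=2 at 5
  Swap: [2, 7, 59, 32, 51, 84, 40, 97]
Step 2: min=7 at 1
  Swap: [2, 7, 59, 32, 51, 84, 40, 97]
Step 3: min=32 at 3
  Swap: [2, 7, 32, 59, 51, 84, 40, 97]

After 3 steps: [2, 7, 32, 59, 51, 84, 40, 97]


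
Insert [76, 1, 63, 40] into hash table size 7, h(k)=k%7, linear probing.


Insert 76: h=6 -> slot 6
Insert 1: h=1 -> slot 1
Insert 63: h=0 -> slot 0
Insert 40: h=5 -> slot 5

Table: [63, 1, None, None, None, 40, 76]


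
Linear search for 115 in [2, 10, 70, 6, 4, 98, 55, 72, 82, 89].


i=0: 2!=115
i=1: 10!=115
i=2: 70!=115
i=3: 6!=115
i=4: 4!=115
i=5: 98!=115
i=6: 55!=115
i=7: 72!=115
i=8: 82!=115
i=9: 89!=115

Not found, 10 comps


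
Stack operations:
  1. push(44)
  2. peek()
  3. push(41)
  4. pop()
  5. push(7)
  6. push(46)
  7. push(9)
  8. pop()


push(44) -> [44]
peek()->44
push(41) -> [44, 41]
pop()->41, [44]
push(7) -> [44, 7]
push(46) -> [44, 7, 46]
push(9) -> [44, 7, 46, 9]
pop()->9, [44, 7, 46]

Final stack: [44, 7, 46]


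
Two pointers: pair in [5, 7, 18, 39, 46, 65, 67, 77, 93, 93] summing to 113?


lo=0(5)+hi=9(93)=98
lo=1(7)+hi=9(93)=100
lo=2(18)+hi=9(93)=111
lo=3(39)+hi=9(93)=132
lo=3(39)+hi=8(93)=132
lo=3(39)+hi=7(77)=116
lo=3(39)+hi=6(67)=106
lo=4(46)+hi=6(67)=113

Yes: 46+67=113


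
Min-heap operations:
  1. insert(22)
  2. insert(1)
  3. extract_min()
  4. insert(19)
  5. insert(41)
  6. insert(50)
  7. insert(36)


insert(22) -> [22]
insert(1) -> [1, 22]
extract_min()->1, [22]
insert(19) -> [19, 22]
insert(41) -> [19, 22, 41]
insert(50) -> [19, 22, 41, 50]
insert(36) -> [19, 22, 41, 50, 36]

Final heap: [19, 22, 41, 50, 36]


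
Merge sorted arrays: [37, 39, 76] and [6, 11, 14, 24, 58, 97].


Take 6 from B
Take 11 from B
Take 14 from B
Take 24 from B
Take 37 from A
Take 39 from A
Take 58 from B
Take 76 from A

Merged: [6, 11, 14, 24, 37, 39, 58, 76, 97]


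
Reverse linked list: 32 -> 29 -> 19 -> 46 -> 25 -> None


Step 1: curr=32, set curr.next=prev(None) | reversed so far: 32
Step 2: curr=29, set curr.next=prev(32) | reversed so far: 29 -> 32
Step 3: curr=19, set curr.next=prev(29) | reversed so far: 19 -> 29 -> 32
Step 4: curr=46, set curr.next=prev(19) | reversed so far: 46 -> 19 -> 29 -> 32
Step 5: curr=25, set curr.next=prev(46) | reversed so far: 25 -> 46 -> 19 -> 29 -> 32

25 -> 46 -> 19 -> 29 -> 32 -> None


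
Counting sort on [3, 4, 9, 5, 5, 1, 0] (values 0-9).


Input: [3, 4, 9, 5, 5, 1, 0]
Counts: [1, 1, 0, 1, 1, 2, 0, 0, 0, 1]

Sorted: [0, 1, 3, 4, 5, 5, 9]


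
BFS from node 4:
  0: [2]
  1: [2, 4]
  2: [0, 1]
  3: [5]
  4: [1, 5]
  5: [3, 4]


Visit 4, enqueue [1, 5]
Visit 1, enqueue [2]
Visit 5, enqueue [3]
Visit 2, enqueue [0]
Visit 3, enqueue []
Visit 0, enqueue []

BFS order: [4, 1, 5, 2, 3, 0]


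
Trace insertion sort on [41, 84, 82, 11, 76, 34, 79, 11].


Initial: [41, 84, 82, 11, 76, 34, 79, 11]
Insert 84: [41, 84, 82, 11, 76, 34, 79, 11]
Insert 82: [41, 82, 84, 11, 76, 34, 79, 11]
Insert 11: [11, 41, 82, 84, 76, 34, 79, 11]
Insert 76: [11, 41, 76, 82, 84, 34, 79, 11]
Insert 34: [11, 34, 41, 76, 82, 84, 79, 11]
Insert 79: [11, 34, 41, 76, 79, 82, 84, 11]
Insert 11: [11, 11, 34, 41, 76, 79, 82, 84]

Sorted: [11, 11, 34, 41, 76, 79, 82, 84]


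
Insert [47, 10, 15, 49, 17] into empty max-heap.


Insert 47: [47]
Insert 10: [47, 10]
Insert 15: [47, 10, 15]
Insert 49: [49, 47, 15, 10]
Insert 17: [49, 47, 15, 10, 17]

Final heap: [49, 47, 15, 10, 17]


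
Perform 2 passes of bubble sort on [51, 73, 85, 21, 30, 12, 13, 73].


Initial: [51, 73, 85, 21, 30, 12, 13, 73]
Pass 1: [51, 73, 21, 30, 12, 13, 73, 85] (5 swaps)
Pass 2: [51, 21, 30, 12, 13, 73, 73, 85] (4 swaps)

After 2 passes: [51, 21, 30, 12, 13, 73, 73, 85]


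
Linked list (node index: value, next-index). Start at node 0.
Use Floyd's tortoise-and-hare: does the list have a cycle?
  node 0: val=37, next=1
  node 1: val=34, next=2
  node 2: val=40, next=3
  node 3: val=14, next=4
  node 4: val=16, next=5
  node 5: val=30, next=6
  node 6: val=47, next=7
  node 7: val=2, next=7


Floyd's tortoise (slow, +1) and hare (fast, +2):
  init: slow=0, fast=0
  step 1: slow=1, fast=2
  step 2: slow=2, fast=4
  step 3: slow=3, fast=6
  step 4: slow=4, fast=7
  step 5: slow=5, fast=7
  step 6: slow=6, fast=7
  step 7: slow=7, fast=7
  slow == fast at node 7: cycle detected

Cycle: yes


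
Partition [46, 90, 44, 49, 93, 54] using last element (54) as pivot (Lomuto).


Pivot: 54
  46 <= 54: advance i (no swap)
  44 <= 54: swap -> [46, 44, 90, 49, 93, 54]
  49 <= 54: swap -> [46, 44, 49, 90, 93, 54]
Place pivot at 3: [46, 44, 49, 54, 93, 90]

Partitioned: [46, 44, 49, 54, 93, 90]


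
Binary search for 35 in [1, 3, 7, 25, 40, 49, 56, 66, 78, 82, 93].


Step 1: lo=0, hi=10, mid=5, val=49
Step 2: lo=0, hi=4, mid=2, val=7
Step 3: lo=3, hi=4, mid=3, val=25
Step 4: lo=4, hi=4, mid=4, val=40

Not found


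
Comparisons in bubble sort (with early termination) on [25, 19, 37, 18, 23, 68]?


Algorithm: bubble sort (with early termination)
Input: [25, 19, 37, 18, 23, 68]
Sorted: [18, 19, 23, 25, 37, 68]

14


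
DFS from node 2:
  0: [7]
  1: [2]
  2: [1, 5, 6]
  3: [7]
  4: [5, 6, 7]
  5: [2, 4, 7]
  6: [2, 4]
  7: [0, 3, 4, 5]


Visit 2, push [6, 5, 1]
Visit 1, push []
Visit 5, push [7, 4]
Visit 4, push [7, 6]
Visit 6, push []
Visit 7, push [3, 0]
Visit 0, push []
Visit 3, push []

DFS order: [2, 1, 5, 4, 6, 7, 0, 3]


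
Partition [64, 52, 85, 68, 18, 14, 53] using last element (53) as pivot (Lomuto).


Pivot: 53
  52 <= 53: swap -> [52, 64, 85, 68, 18, 14, 53]
  18 <= 53: swap -> [52, 18, 85, 68, 64, 14, 53]
  14 <= 53: swap -> [52, 18, 14, 68, 64, 85, 53]
Place pivot at 3: [52, 18, 14, 53, 64, 85, 68]

Partitioned: [52, 18, 14, 53, 64, 85, 68]


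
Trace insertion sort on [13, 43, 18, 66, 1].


Initial: [13, 43, 18, 66, 1]
Insert 43: [13, 43, 18, 66, 1]
Insert 18: [13, 18, 43, 66, 1]
Insert 66: [13, 18, 43, 66, 1]
Insert 1: [1, 13, 18, 43, 66]

Sorted: [1, 13, 18, 43, 66]


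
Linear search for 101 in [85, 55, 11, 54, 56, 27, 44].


i=0: 85!=101
i=1: 55!=101
i=2: 11!=101
i=3: 54!=101
i=4: 56!=101
i=5: 27!=101
i=6: 44!=101

Not found, 7 comps


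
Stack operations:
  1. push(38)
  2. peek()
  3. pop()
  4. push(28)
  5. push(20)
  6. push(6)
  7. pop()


push(38) -> [38]
peek()->38
pop()->38, []
push(28) -> [28]
push(20) -> [28, 20]
push(6) -> [28, 20, 6]
pop()->6, [28, 20]

Final stack: [28, 20]


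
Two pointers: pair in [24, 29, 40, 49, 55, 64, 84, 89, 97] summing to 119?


lo=0(24)+hi=8(97)=121
lo=0(24)+hi=7(89)=113
lo=1(29)+hi=7(89)=118
lo=2(40)+hi=7(89)=129
lo=2(40)+hi=6(84)=124
lo=2(40)+hi=5(64)=104
lo=3(49)+hi=5(64)=113
lo=4(55)+hi=5(64)=119

Yes: 55+64=119


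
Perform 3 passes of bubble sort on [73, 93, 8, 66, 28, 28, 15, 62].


Initial: [73, 93, 8, 66, 28, 28, 15, 62]
Pass 1: [73, 8, 66, 28, 28, 15, 62, 93] (6 swaps)
Pass 2: [8, 66, 28, 28, 15, 62, 73, 93] (6 swaps)
Pass 3: [8, 28, 28, 15, 62, 66, 73, 93] (4 swaps)

After 3 passes: [8, 28, 28, 15, 62, 66, 73, 93]


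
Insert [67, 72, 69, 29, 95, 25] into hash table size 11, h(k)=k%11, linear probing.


Insert 67: h=1 -> slot 1
Insert 72: h=6 -> slot 6
Insert 69: h=3 -> slot 3
Insert 29: h=7 -> slot 7
Insert 95: h=7, 1 probes -> slot 8
Insert 25: h=3, 1 probes -> slot 4

Table: [None, 67, None, 69, 25, None, 72, 29, 95, None, None]


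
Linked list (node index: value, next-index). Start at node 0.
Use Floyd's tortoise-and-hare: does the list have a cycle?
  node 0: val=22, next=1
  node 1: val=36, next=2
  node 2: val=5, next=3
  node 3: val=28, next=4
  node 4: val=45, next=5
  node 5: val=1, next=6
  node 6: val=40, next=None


Floyd's tortoise (slow, +1) and hare (fast, +2):
  init: slow=0, fast=0
  step 1: slow=1, fast=2
  step 2: slow=2, fast=4
  step 3: slow=3, fast=6
  step 4: fast -> None, no cycle

Cycle: no


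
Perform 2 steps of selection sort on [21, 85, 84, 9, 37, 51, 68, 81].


Initial: [21, 85, 84, 9, 37, 51, 68, 81]
Step 1: min=9 at 3
  Swap: [9, 85, 84, 21, 37, 51, 68, 81]
Step 2: min=21 at 3
  Swap: [9, 21, 84, 85, 37, 51, 68, 81]

After 2 steps: [9, 21, 84, 85, 37, 51, 68, 81]


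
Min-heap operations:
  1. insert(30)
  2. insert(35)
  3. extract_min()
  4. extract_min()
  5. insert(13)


insert(30) -> [30]
insert(35) -> [30, 35]
extract_min()->30, [35]
extract_min()->35, []
insert(13) -> [13]

Final heap: [13]


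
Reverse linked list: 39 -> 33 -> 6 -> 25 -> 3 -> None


Step 1: curr=39, set curr.next=prev(None) | reversed so far: 39
Step 2: curr=33, set curr.next=prev(39) | reversed so far: 33 -> 39
Step 3: curr=6, set curr.next=prev(33) | reversed so far: 6 -> 33 -> 39
Step 4: curr=25, set curr.next=prev(6) | reversed so far: 25 -> 6 -> 33 -> 39
Step 5: curr=3, set curr.next=prev(25) | reversed so far: 3 -> 25 -> 6 -> 33 -> 39

3 -> 25 -> 6 -> 33 -> 39 -> None


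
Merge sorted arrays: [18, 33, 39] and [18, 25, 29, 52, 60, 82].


Take 18 from A
Take 18 from B
Take 25 from B
Take 29 from B
Take 33 from A
Take 39 from A

Merged: [18, 18, 25, 29, 33, 39, 52, 60, 82]


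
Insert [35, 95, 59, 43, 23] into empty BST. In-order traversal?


Insert 35: root
Insert 95: R from 35
Insert 59: R from 35 -> L from 95
Insert 43: R from 35 -> L from 95 -> L from 59
Insert 23: L from 35

In-order: [23, 35, 43, 59, 95]


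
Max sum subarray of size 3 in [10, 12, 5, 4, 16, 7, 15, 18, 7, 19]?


[0:3]: 27
[1:4]: 21
[2:5]: 25
[3:6]: 27
[4:7]: 38
[5:8]: 40
[6:9]: 40
[7:10]: 44

Max: 44 at [7:10]


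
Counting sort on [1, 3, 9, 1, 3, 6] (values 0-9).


Input: [1, 3, 9, 1, 3, 6]
Counts: [0, 2, 0, 2, 0, 0, 1, 0, 0, 1]

Sorted: [1, 1, 3, 3, 6, 9]


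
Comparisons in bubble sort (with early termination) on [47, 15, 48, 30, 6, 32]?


Algorithm: bubble sort (with early termination)
Input: [47, 15, 48, 30, 6, 32]
Sorted: [6, 15, 30, 32, 47, 48]

15


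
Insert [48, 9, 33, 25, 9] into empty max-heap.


Insert 48: [48]
Insert 9: [48, 9]
Insert 33: [48, 9, 33]
Insert 25: [48, 25, 33, 9]
Insert 9: [48, 25, 33, 9, 9]

Final heap: [48, 25, 33, 9, 9]


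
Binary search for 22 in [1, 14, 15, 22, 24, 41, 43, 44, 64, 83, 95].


Step 1: lo=0, hi=10, mid=5, val=41
Step 2: lo=0, hi=4, mid=2, val=15
Step 3: lo=3, hi=4, mid=3, val=22

Found at index 3


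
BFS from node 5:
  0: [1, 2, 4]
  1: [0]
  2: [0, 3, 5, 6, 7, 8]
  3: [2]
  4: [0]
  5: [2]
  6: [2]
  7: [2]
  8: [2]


Visit 5, enqueue [2]
Visit 2, enqueue [0, 3, 6, 7, 8]
Visit 0, enqueue [1, 4]
Visit 3, enqueue []
Visit 6, enqueue []
Visit 7, enqueue []
Visit 8, enqueue []
Visit 1, enqueue []
Visit 4, enqueue []

BFS order: [5, 2, 0, 3, 6, 7, 8, 1, 4]


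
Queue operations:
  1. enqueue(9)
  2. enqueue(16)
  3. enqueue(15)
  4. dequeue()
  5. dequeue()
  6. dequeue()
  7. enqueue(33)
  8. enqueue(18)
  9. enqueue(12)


enqueue(9) -> [9]
enqueue(16) -> [9, 16]
enqueue(15) -> [9, 16, 15]
dequeue()->9, [16, 15]
dequeue()->16, [15]
dequeue()->15, []
enqueue(33) -> [33]
enqueue(18) -> [33, 18]
enqueue(12) -> [33, 18, 12]

Final queue: [33, 18, 12]


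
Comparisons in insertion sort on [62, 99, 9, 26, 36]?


Algorithm: insertion sort
Input: [62, 99, 9, 26, 36]
Sorted: [9, 26, 36, 62, 99]

9


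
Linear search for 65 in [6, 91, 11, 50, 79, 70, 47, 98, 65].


i=0: 6!=65
i=1: 91!=65
i=2: 11!=65
i=3: 50!=65
i=4: 79!=65
i=5: 70!=65
i=6: 47!=65
i=7: 98!=65
i=8: 65==65 found!

Found at 8, 9 comps


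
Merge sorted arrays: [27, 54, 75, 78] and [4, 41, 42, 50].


Take 4 from B
Take 27 from A
Take 41 from B
Take 42 from B
Take 50 from B

Merged: [4, 27, 41, 42, 50, 54, 75, 78]


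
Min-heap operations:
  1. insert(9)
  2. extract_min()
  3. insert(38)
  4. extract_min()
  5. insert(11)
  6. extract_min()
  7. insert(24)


insert(9) -> [9]
extract_min()->9, []
insert(38) -> [38]
extract_min()->38, []
insert(11) -> [11]
extract_min()->11, []
insert(24) -> [24]

Final heap: [24]


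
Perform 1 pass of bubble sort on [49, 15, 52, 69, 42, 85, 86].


Initial: [49, 15, 52, 69, 42, 85, 86]
Pass 1: [15, 49, 52, 42, 69, 85, 86] (2 swaps)

After 1 pass: [15, 49, 52, 42, 69, 85, 86]


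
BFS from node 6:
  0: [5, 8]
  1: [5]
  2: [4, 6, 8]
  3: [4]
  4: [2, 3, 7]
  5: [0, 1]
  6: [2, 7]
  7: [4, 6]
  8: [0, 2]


Visit 6, enqueue [2, 7]
Visit 2, enqueue [4, 8]
Visit 7, enqueue []
Visit 4, enqueue [3]
Visit 8, enqueue [0]
Visit 3, enqueue []
Visit 0, enqueue [5]
Visit 5, enqueue [1]
Visit 1, enqueue []

BFS order: [6, 2, 7, 4, 8, 3, 0, 5, 1]


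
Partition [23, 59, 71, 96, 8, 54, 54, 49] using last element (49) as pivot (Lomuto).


Pivot: 49
  23 <= 49: advance i (no swap)
  8 <= 49: swap -> [23, 8, 71, 96, 59, 54, 54, 49]
Place pivot at 2: [23, 8, 49, 96, 59, 54, 54, 71]

Partitioned: [23, 8, 49, 96, 59, 54, 54, 71]


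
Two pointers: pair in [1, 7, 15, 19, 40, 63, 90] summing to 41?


lo=0(1)+hi=6(90)=91
lo=0(1)+hi=5(63)=64
lo=0(1)+hi=4(40)=41

Yes: 1+40=41


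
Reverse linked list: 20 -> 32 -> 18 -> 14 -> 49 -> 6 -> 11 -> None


Step 1: curr=20, set curr.next=prev(None) | reversed so far: 20
Step 2: curr=32, set curr.next=prev(20) | reversed so far: 32 -> 20
Step 3: curr=18, set curr.next=prev(32) | reversed so far: 18 -> 32 -> 20
Step 4: curr=14, set curr.next=prev(18) | reversed so far: 14 -> 18 -> 32 -> 20
Step 5: curr=49, set curr.next=prev(14) | reversed so far: 49 -> 14 -> 18 -> 32 -> 20
Step 6: curr=6, set curr.next=prev(49) | reversed so far: 6 -> 49 -> 14 -> 18 -> 32 -> 20
Step 7: curr=11, set curr.next=prev(6) | reversed so far: 11 -> 6 -> 49 -> 14 -> 18 -> 32 -> 20

11 -> 6 -> 49 -> 14 -> 18 -> 32 -> 20 -> None


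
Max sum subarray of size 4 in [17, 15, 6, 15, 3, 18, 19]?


[0:4]: 53
[1:5]: 39
[2:6]: 42
[3:7]: 55

Max: 55 at [3:7]


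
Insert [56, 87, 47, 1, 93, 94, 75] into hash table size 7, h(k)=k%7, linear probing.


Insert 56: h=0 -> slot 0
Insert 87: h=3 -> slot 3
Insert 47: h=5 -> slot 5
Insert 1: h=1 -> slot 1
Insert 93: h=2 -> slot 2
Insert 94: h=3, 1 probes -> slot 4
Insert 75: h=5, 1 probes -> slot 6

Table: [56, 1, 93, 87, 94, 47, 75]


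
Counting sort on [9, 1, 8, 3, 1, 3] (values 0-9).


Input: [9, 1, 8, 3, 1, 3]
Counts: [0, 2, 0, 2, 0, 0, 0, 0, 1, 1]

Sorted: [1, 1, 3, 3, 8, 9]


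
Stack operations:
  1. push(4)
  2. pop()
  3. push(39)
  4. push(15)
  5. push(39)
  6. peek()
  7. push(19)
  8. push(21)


push(4) -> [4]
pop()->4, []
push(39) -> [39]
push(15) -> [39, 15]
push(39) -> [39, 15, 39]
peek()->39
push(19) -> [39, 15, 39, 19]
push(21) -> [39, 15, 39, 19, 21]

Final stack: [39, 15, 39, 19, 21]


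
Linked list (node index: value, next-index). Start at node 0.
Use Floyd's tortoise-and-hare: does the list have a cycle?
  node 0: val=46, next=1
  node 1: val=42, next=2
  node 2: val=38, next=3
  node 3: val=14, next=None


Floyd's tortoise (slow, +1) and hare (fast, +2):
  init: slow=0, fast=0
  step 1: slow=1, fast=2
  step 2: fast 2->3->None, no cycle

Cycle: no


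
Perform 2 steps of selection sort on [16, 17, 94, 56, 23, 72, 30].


Initial: [16, 17, 94, 56, 23, 72, 30]
Step 1: min=16 at 0
  Swap: [16, 17, 94, 56, 23, 72, 30]
Step 2: min=17 at 1
  Swap: [16, 17, 94, 56, 23, 72, 30]

After 2 steps: [16, 17, 94, 56, 23, 72, 30]


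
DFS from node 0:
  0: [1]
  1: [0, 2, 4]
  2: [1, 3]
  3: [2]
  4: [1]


Visit 0, push [1]
Visit 1, push [4, 2]
Visit 2, push [3]
Visit 3, push []
Visit 4, push []

DFS order: [0, 1, 2, 3, 4]


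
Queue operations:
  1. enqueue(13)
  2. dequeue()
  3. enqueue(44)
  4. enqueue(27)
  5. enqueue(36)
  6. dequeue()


enqueue(13) -> [13]
dequeue()->13, []
enqueue(44) -> [44]
enqueue(27) -> [44, 27]
enqueue(36) -> [44, 27, 36]
dequeue()->44, [27, 36]

Final queue: [27, 36]
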